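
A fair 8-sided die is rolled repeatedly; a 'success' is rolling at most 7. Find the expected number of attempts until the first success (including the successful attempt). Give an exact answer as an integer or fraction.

8/7

For a geometric distribution, E[trials] = 1/p = 1/(7/8) = 8/7.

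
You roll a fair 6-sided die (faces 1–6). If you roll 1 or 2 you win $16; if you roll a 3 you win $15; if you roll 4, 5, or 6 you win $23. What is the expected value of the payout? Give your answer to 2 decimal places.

E[payout] = (1/6)·15 + (1/3)·16 + (1/2)·23 = 58/3
≈ $19.33

$19.33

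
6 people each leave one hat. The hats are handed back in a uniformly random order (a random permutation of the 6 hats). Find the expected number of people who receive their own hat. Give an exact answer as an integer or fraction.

Let Xᵢ = 1 if person i gets their own hat. For each i, P(Xᵢ=1) = 1/6.
By linearity of expectation, E[X₁+…+X_6] = 6·(1/6) = 1.

1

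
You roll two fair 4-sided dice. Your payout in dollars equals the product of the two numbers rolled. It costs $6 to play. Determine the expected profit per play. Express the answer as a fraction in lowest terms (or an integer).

1/4 dollars

Distribution of the product of the two numbers rolled: 1 w.p. 1/16, 2 w.p. 1/8, 3 w.p. 1/8, 4 w.p. 3/16, 6 w.p. 1/8, 8 w.p. 1/8, …
E[payout] = (1/16)·1 + (1/8)·2 + (1/8)·3 + (3/16)·4 + (1/8)·6 + (1/8)·8 + (1/16)·9 + (1/8)·12 + (1/16)·16 = 25/4
Expected profit = 25/4 − 6 = 1/4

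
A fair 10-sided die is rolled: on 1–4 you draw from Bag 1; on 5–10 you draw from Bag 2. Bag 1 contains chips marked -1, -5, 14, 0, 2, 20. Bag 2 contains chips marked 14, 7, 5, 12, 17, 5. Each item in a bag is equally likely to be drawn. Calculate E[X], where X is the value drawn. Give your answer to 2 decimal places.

E[X | Bag 1] = (-1 − 5 + 14 + 0 + 2 + 20)/6 = 5
E[X | Bag 2] = (14 + 7 + 5 + 12 + 17 + 5)/6 = 10
E[X] = (2/5)·5 + (3/5)·10 = 8 ≈ 8.00

8.00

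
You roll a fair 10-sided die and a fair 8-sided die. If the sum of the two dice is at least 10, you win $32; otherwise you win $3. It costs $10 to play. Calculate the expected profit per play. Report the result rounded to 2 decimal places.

E[payout] = (9/20)·3 + (11/20)·32 = 379/20
Expected profit = 379/20 − 10 = 179/20 ≈ $8.95

$8.95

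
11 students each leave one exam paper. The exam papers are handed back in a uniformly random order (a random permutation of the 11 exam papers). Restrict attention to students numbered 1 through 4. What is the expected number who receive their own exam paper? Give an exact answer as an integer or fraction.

4/11

Let Xᵢ = 1 if person i gets their own exam paper. For each i, P(Xᵢ=1) = 1/11.
By linearity of expectation, E[X₁+…+X_4] = 4·(1/11) = 4/11.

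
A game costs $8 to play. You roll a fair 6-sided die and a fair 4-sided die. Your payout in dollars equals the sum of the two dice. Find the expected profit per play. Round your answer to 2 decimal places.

-$2.00

Distribution of the sum of the two dice: 2 w.p. 1/24, 3 w.p. 1/12, 4 w.p. 1/8, 5 w.p. 1/6, 6 w.p. 1/6, 7 w.p. 1/6, …
E[payout] = (1/24)·2 + (1/12)·3 + (1/8)·4 + (1/6)·5 + (1/6)·6 + (1/6)·7 + (1/8)·8 + (1/12)·9 + (1/24)·10 = 6
Expected profit = 6 − 8 = -2 ≈ -$2.00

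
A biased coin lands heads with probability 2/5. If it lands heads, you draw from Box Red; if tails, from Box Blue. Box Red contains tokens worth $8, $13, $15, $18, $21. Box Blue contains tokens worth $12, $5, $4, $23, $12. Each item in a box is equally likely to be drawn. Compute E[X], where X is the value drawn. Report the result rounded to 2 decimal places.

E[X | Box Red] = (8 + 13 + 15 + 18 + 21)/5 = 15
E[X | Box Blue] = (12 + 5 + 4 + 23 + 12)/5 = 56/5
E[X] = (2/5)·15 + (3/5)·56/5 = 318/25 ≈ 12.72

$12.72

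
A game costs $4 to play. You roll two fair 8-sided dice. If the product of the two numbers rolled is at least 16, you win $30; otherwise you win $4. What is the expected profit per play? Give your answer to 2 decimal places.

E[payout] = (31/64)·4 + (33/64)·30 = 557/32
Expected profit = 557/32 − 4 = 429/32 ≈ $13.41

$13.41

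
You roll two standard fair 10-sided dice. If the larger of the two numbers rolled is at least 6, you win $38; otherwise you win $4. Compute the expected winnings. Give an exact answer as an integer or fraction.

E[payout] = (1/4)·4 + (3/4)·38 = 59/2

59/2 dollars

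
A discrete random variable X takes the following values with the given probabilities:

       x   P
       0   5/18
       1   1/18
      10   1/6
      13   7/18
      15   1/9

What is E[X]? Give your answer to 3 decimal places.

E[X] = (5/18)·0 + (1/18)·1 + (1/6)·10 + (7/18)·13 + (1/9)·15
     = 76/9 ≈ 8.444

8.444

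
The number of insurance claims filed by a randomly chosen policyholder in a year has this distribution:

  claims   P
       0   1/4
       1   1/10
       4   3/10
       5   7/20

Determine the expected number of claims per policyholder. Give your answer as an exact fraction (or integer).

61/20

E[X] = (1/4)·0 + (1/10)·1 + (3/10)·4 + (7/20)·5
     = 61/20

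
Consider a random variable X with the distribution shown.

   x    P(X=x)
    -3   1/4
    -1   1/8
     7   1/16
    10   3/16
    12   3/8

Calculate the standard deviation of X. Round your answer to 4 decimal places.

E[X] = 95/16, E[X²] = 1251/16
Var(X) = E[X²] − (E[X])² = 1251/16 − 9025/256 = 10991/256
SD(X) = √(10991/256) ≈ 6.5524

6.5524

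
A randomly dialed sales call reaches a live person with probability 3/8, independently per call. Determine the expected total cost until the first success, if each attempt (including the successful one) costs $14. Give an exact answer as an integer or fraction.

E[#attempts] = 1/p = 8/3; E[cost] = 14·8/3 = 112/3.

112/3 dollars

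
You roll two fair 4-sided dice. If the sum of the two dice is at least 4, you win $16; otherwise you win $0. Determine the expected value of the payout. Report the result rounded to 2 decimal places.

E[payout] = (3/16)·0 + (13/16)·16 = 13
≈ $13.00

$13.00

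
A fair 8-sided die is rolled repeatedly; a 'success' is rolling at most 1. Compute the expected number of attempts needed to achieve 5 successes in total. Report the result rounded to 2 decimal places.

By linearity (sum of 5 independent geometric waits), E[trials] = 5/p = 5/(1/8) = 40.
≈ 40.00

40.00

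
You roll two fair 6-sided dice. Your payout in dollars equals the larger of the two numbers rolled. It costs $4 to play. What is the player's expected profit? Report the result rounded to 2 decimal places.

$0.47

Distribution of the larger of the two numbers rolled: 1 w.p. 1/36, 2 w.p. 1/12, 3 w.p. 5/36, 4 w.p. 7/36, 5 w.p. 1/4, 6 w.p. 11/36
E[payout] = (1/36)·1 + (1/12)·2 + (5/36)·3 + (7/36)·4 + (1/4)·5 + (11/36)·6 = 161/36
Expected profit = 161/36 − 4 = 17/36 ≈ $0.47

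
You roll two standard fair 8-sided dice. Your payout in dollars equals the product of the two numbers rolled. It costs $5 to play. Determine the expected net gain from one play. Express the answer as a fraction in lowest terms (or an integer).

61/4 dollars

Distribution of the product of the two numbers rolled: 1 w.p. 1/64, 2 w.p. 1/32, 3 w.p. 1/32, 4 w.p. 3/64, 5 w.p. 1/32, 6 w.p. 1/16, …
E[payout] = (1/64)·1 + (1/32)·2 + (1/32)·3 + (3/64)·4 + (1/32)·5 + (1/16)·6 + (1/32)·7 + (1/16)·8 + (1/64)·9 + (1/32)·10 + (1/16)·12 + (1/32)·14 + (1/32)·15 + (3/64)·16 + (1/32)·18 + (1/32)·20 + (1/32)·21 + (1/16)·24 + (1/64)·25 + (1/32)·28 + (1/32)·30 + (1/32)·32 + (1/32)·35 + (1/64)·36 + (1/32)·40 + (1/32)·42 + (1/32)·48 + (1/64)·49 + (1/32)·56 + (1/64)·64 = 81/4
Expected profit = 81/4 − 5 = 61/4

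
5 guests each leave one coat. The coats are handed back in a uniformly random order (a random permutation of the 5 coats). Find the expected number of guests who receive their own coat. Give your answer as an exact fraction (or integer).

1

Let Xᵢ = 1 if person i gets their own coat. For each i, P(Xᵢ=1) = 1/5.
By linearity of expectation, E[X₁+…+X_5] = 5·(1/5) = 1.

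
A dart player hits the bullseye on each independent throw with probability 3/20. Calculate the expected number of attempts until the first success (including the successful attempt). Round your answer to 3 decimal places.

For a geometric distribution, E[trials] = 1/p = 1/(3/20) = 20/3.
≈ 6.667

6.667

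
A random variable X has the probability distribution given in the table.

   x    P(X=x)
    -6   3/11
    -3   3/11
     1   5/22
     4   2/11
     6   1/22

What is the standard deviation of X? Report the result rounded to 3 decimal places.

3.942

E[X] = -27/22, E[X²] = 375/22
Var(X) = E[X²] − (E[X])² = 375/22 − 729/484 = 7521/484
SD(X) = √(7521/484) ≈ 3.942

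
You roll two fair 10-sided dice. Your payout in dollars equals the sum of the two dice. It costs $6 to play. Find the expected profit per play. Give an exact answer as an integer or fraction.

Distribution of the sum of the two dice: 2 w.p. 1/100, 3 w.p. 1/50, 4 w.p. 3/100, 5 w.p. 1/25, 6 w.p. 1/20, 7 w.p. 3/50, …
E[payout] = (1/100)·2 + (1/50)·3 + (3/100)·4 + (1/25)·5 + (1/20)·6 + (3/50)·7 + (7/100)·8 + (2/25)·9 + (9/100)·10 + (1/10)·11 + (9/100)·12 + (2/25)·13 + (7/100)·14 + (3/50)·15 + (1/20)·16 + (1/25)·17 + (3/100)·18 + (1/50)·19 + (1/100)·20 = 11
Expected profit = 11 − 6 = 5

$5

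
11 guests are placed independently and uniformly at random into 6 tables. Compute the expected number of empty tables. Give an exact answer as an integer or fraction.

48828125/60466176

Let Xⱼ=1 if table j is empty. P(Xⱼ=1) = ((6-1)/6)^11 = 48828125/362797056.
By linearity, E[#empty] = 6·48828125/362797056 = 48828125/60466176.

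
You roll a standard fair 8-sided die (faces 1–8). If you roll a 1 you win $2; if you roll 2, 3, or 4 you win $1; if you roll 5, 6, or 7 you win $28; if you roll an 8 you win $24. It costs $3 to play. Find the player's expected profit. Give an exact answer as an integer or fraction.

89/8 dollars

E[payout] = (3/8)·1 + (1/8)·2 + (1/8)·24 + (3/8)·28 = 113/8
Expected profit = 113/8 − 3 = 89/8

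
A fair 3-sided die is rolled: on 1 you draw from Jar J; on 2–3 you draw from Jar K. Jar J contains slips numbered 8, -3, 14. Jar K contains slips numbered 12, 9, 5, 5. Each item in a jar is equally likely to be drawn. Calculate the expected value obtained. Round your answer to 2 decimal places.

7.28

E[X | Jar J] = (8 − 3 + 14)/3 = 19/3
E[X | Jar K] = (12 + 9 + 5 + 5)/4 = 31/4
E[X] = (1/3)·19/3 + (2/3)·31/4 = 131/18 ≈ 7.28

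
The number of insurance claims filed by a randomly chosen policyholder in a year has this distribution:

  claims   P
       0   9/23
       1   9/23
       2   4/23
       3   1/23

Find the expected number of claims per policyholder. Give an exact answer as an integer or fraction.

20/23

E[X] = (9/23)·0 + (9/23)·1 + (4/23)·2 + (1/23)·3
     = 20/23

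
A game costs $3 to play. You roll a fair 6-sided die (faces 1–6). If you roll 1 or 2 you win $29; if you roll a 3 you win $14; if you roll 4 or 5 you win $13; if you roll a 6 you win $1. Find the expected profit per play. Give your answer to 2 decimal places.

$13.50

E[payout] = (1/6)·1 + (1/3)·13 + (1/6)·14 + (1/3)·29 = 33/2
Expected profit = 33/2 − 3 = 27/2 ≈ $13.50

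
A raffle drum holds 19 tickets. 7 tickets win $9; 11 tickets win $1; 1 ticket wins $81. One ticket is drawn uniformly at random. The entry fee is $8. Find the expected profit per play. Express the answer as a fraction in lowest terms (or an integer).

E[payout] = (7/19)·9 + (11/19)·1 + (1/19)·81 = 155/19
Expected profit = 155/19 − 8 = 3/19

3/19 dollars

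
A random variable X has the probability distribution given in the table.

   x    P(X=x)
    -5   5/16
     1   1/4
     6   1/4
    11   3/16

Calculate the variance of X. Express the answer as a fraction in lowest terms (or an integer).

E[X] = (5/16)·(-5) + (1/4)·1 + (1/4)·6 + (3/16)·11 = 9/4
E[X²] = (5/16)·25 + (1/4)·1 + (1/4)·36 + (3/16)·121 = 159/4
Var(X) = 159/4 − (9/4)² = 555/16

555/16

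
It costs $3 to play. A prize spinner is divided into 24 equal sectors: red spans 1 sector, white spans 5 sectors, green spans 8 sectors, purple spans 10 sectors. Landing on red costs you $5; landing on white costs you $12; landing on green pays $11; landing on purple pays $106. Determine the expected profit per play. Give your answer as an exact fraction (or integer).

E[payout] = (1/24)·(-5) + (5/24)·(-12) + (8/24)·11 + (10/24)·106 = 361/8
Expected profit = 361/8 − 3 = 337/8

337/8 dollars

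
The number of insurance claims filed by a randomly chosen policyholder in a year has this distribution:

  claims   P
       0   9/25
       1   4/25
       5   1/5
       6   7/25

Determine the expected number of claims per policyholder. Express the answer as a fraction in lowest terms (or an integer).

71/25

E[X] = (9/25)·0 + (4/25)·1 + (1/5)·5 + (7/25)·6
     = 71/25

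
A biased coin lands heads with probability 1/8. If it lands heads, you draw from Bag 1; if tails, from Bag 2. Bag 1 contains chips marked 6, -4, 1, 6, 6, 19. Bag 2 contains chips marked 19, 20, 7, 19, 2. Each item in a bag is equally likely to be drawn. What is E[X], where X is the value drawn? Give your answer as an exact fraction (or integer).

E[X | Bag 1] = (6 − 4 + 1 + 6 + 6 + 19)/6 = 17/3
E[X | Bag 2] = (19 + 20 + 7 + 19 + 2)/5 = 67/5
E[X] = (1/8)·17/3 + (7/8)·67/5 = 373/30

373/30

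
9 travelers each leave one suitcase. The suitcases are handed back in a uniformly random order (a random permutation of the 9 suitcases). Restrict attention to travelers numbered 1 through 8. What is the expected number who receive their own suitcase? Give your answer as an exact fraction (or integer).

Let Xᵢ = 1 if person i gets their own suitcase. For each i, P(Xᵢ=1) = 1/9.
By linearity of expectation, E[X₁+…+X_8] = 8·(1/9) = 8/9.

8/9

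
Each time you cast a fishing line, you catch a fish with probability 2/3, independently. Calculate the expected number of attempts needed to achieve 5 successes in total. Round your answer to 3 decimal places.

By linearity (sum of 5 independent geometric waits), E[trials] = 5/p = 5/(2/3) = 15/2.
≈ 7.500

7.500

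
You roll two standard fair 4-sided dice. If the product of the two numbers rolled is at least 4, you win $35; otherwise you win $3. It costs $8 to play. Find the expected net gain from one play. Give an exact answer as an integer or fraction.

$17

E[payout] = (5/16)·3 + (11/16)·35 = 25
Expected profit = 25 − 8 = 17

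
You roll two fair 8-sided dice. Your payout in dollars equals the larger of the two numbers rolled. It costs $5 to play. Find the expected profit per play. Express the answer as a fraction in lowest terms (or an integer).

Distribution of the larger of the two numbers rolled: 1 w.p. 1/64, 2 w.p. 3/64, 3 w.p. 5/64, 4 w.p. 7/64, 5 w.p. 9/64, 6 w.p. 11/64, …
E[payout] = (1/64)·1 + (3/64)·2 + (5/64)·3 + (7/64)·4 + (9/64)·5 + (11/64)·6 + (13/64)·7 + (15/64)·8 = 93/16
Expected profit = 93/16 − 5 = 13/16

13/16 dollars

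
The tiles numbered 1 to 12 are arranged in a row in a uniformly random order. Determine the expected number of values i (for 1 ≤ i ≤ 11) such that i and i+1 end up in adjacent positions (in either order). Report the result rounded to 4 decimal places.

1.8333

For each i ∈ {1,…,11}, let Xᵢ = 1 if i and i+1 are adjacent. P(Xᵢ=1) = 2·(12−1)!/12! = 2/12.
By linearity, E[ΣXᵢ] = (11)·(2/12) = 11/6.
≈ 1.8333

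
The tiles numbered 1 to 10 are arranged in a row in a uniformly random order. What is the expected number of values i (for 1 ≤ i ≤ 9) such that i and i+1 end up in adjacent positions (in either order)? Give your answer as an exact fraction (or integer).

9/5

For each i ∈ {1,…,9}, let Xᵢ = 1 if i and i+1 are adjacent. P(Xᵢ=1) = 2·(10−1)!/10! = 2/10.
By linearity, E[ΣXᵢ] = (9)·(2/10) = 9/5.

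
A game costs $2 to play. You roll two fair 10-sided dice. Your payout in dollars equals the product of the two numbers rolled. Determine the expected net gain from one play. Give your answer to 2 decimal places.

$28.25

Distribution of the product of the two numbers rolled: 1 w.p. 1/100, 2 w.p. 1/50, 3 w.p. 1/50, 4 w.p. 3/100, 5 w.p. 1/50, 6 w.p. 1/25, …
E[payout] = (1/100)·1 + (1/50)·2 + (1/50)·3 + (3/100)·4 + (1/50)·5 + (1/25)·6 + (1/50)·7 + (1/25)·8 + (3/100)·9 + (1/25)·10 + (1/25)·12 + (1/50)·14 + (1/50)·15 + (3/100)·16 + (1/25)·18 + (1/25)·20 + (1/50)·21 + (1/25)·24 + (1/100)·25 + (1/50)·27 + (1/50)·28 + (1/25)·30 + (1/50)·32 + (1/50)·35 + (3/100)·36 + (1/25)·40 + (1/50)·42 + (1/50)·45 + (1/50)·48 + (1/100)·49 + (1/50)·50 + (1/50)·54 + (1/50)·56 + (1/50)·60 + (1/50)·63 + (1/100)·64 + (1/50)·70 + (1/50)·72 + (1/50)·80 + (1/100)·81 + (1/50)·90 + (1/100)·100 = 121/4
Expected profit = 121/4 − 2 = 113/4 ≈ $28.25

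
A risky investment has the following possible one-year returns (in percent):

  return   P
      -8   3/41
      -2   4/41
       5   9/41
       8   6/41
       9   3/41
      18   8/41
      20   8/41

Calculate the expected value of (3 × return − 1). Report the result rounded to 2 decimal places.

E[3x-1] = (3/41)·(-25) + (4/41)·(-7) + (9/41)·14 + (6/41)·23 + (3/41)·26 + (8/41)·53 + (8/41)·59
     = 1135/41 ≈ 27.68

27.68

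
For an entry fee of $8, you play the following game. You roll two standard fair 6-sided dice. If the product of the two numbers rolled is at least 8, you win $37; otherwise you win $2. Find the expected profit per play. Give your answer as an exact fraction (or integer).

E[payout] = (7/18)·2 + (11/18)·37 = 421/18
Expected profit = 421/18 − 8 = 277/18

277/18 dollars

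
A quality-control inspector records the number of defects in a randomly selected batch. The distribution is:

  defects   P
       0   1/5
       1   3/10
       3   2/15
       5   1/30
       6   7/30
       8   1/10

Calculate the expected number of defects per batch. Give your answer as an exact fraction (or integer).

46/15

E[X] = (1/5)·0 + (3/10)·1 + (2/15)·3 + (1/30)·5 + (7/30)·6 + (1/10)·8
     = 46/15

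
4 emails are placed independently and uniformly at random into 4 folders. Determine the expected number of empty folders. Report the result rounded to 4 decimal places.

Let Xⱼ=1 if folder j is empty. P(Xⱼ=1) = ((4-1)/4)^4 = 81/256.
By linearity, E[#empty] = 4·81/256 = 81/64.
≈ 1.2656

1.2656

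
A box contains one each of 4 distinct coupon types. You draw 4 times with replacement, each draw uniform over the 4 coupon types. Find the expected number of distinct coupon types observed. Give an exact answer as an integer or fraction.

Let Xⱼ=1 if type j appears at least once. P(Xⱼ=1) = 1 − ((4−1)/4)^4 = 175/256.
E[#distinct] = 4·175/256 = 175/64.

175/64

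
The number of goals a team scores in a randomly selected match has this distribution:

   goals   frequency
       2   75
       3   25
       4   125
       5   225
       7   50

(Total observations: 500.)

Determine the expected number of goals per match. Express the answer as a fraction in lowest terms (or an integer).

22/5

Total = 500, so P(goals=2) = 75/500, etc.
E[X] = (3/20)·2 + (1/20)·3 + (1/4)·4 + (9/20)·5 + (1/10)·7
     = 22/5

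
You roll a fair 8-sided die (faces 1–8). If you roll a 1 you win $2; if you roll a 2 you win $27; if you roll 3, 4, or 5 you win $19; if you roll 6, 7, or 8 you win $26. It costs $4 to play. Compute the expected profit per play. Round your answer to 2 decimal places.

E[payout] = (1/8)·2 + (3/8)·19 + (3/8)·26 + (1/8)·27 = 41/2
Expected profit = 41/2 − 4 = 33/2 ≈ $16.50

$16.50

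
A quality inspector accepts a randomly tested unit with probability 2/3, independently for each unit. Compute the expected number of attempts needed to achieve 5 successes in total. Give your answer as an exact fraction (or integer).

By linearity (sum of 5 independent geometric waits), E[trials] = 5/p = 5/(2/3) = 15/2.

15/2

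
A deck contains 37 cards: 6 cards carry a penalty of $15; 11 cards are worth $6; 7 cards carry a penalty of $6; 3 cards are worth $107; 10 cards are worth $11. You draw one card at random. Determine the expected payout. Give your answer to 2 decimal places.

$9.86

E[payout] = (6/37)·(-15) + (11/37)·6 + (7/37)·(-6) + (3/37)·107 + (10/37)·11 = 365/37
≈ $9.86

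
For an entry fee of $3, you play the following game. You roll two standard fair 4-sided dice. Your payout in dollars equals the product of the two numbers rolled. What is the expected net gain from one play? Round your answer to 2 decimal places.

$3.25

Distribution of the product of the two numbers rolled: 1 w.p. 1/16, 2 w.p. 1/8, 3 w.p. 1/8, 4 w.p. 3/16, 6 w.p. 1/8, 8 w.p. 1/8, …
E[payout] = (1/16)·1 + (1/8)·2 + (1/8)·3 + (3/16)·4 + (1/8)·6 + (1/8)·8 + (1/16)·9 + (1/8)·12 + (1/16)·16 = 25/4
Expected profit = 25/4 − 3 = 13/4 ≈ $3.25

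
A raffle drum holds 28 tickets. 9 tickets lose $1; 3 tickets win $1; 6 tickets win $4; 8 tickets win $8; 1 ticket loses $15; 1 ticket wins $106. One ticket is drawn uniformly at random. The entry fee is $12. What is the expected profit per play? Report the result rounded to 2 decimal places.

-$5.82

E[payout] = (9/28)·(-1) + (3/28)·1 + (6/28)·4 + (8/28)·8 + (1/28)·(-15) + (1/28)·106 = 173/28
Expected profit = 173/28 − 12 = -163/28 ≈ -$5.82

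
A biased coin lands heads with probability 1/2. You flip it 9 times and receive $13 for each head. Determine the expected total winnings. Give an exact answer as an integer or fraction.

117/2 dollars

E[#heads] = 9·1/2 = 9/2 (linearity over flips).
E[winnings] = 13·9/2 = 117/2.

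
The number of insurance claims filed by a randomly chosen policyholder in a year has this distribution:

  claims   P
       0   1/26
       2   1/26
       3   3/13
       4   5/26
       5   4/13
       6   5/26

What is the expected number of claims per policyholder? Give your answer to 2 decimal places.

E[X] = (1/26)·0 + (1/26)·2 + (3/13)·3 + (5/26)·4 + (4/13)·5 + (5/26)·6
     = 55/13 ≈ 4.23

4.23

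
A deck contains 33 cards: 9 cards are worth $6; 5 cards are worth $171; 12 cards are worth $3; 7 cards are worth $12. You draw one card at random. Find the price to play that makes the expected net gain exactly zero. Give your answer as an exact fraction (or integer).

E[payout] = (9/33)·6 + (5/33)·171 + (12/33)·3 + (7/33)·12 = 343/11
Fair fee = E[payout] = 343/11

343/11 dollars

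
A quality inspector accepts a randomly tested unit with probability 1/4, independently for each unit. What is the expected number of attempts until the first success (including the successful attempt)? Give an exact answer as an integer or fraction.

4

For a geometric distribution, E[trials] = 1/p = 1/(1/4) = 4.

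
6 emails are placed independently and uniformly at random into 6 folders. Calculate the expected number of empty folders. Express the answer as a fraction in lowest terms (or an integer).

Let Xⱼ=1 if folder j is empty. P(Xⱼ=1) = ((6-1)/6)^6 = 15625/46656.
By linearity, E[#empty] = 6·15625/46656 = 15625/7776.

15625/7776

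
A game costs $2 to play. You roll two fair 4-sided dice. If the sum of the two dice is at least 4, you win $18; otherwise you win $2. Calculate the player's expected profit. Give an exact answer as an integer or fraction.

E[payout] = (3/16)·2 + (13/16)·18 = 15
Expected profit = 15 − 2 = 13

$13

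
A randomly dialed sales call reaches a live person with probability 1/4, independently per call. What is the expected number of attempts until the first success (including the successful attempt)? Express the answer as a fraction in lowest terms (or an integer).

4

For a geometric distribution, E[trials] = 1/p = 1/(1/4) = 4.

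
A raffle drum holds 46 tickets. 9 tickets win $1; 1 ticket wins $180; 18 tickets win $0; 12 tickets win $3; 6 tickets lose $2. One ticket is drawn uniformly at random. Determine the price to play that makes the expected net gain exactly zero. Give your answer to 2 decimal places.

$4.63

E[payout] = (9/46)·1 + (1/46)·180 + (18/46)·0 + (12/46)·3 + (6/46)·(-2) = 213/46
Fair fee = E[payout] = 213/46 ≈ $4.63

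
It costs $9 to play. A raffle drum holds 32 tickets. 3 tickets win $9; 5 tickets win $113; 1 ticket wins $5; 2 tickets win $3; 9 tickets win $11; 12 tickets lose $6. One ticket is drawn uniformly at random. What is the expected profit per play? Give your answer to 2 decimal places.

$10.69

E[payout] = (3/32)·9 + (5/32)·113 + (1/32)·5 + (2/32)·3 + (9/32)·11 + (12/32)·(-6) = 315/16
Expected profit = 315/16 − 9 = 171/16 ≈ $10.69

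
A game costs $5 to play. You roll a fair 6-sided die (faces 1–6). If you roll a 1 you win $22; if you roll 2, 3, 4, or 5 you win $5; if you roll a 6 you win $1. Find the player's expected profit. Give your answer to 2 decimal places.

E[payout] = (1/6)·1 + (2/3)·5 + (1/6)·22 = 43/6
Expected profit = 43/6 − 5 = 13/6 ≈ $2.17

$2.17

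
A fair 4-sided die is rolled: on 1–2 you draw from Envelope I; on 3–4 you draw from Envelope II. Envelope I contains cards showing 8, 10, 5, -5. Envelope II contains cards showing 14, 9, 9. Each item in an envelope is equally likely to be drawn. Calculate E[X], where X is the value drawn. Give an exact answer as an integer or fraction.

E[X | Envelope I] = (8 + 10 + 5 − 5)/4 = 9/2
E[X | Envelope II] = (14 + 9 + 9)/3 = 32/3
E[X] = (1/2)·9/2 + (1/2)·32/3 = 91/12

91/12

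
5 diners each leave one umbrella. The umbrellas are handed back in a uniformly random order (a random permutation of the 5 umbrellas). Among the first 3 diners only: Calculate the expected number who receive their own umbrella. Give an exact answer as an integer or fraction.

Let Xᵢ = 1 if person i gets their own umbrella. For each i, P(Xᵢ=1) = 1/5.
By linearity of expectation, E[X₁+…+X_3] = 3·(1/5) = 3/5.

3/5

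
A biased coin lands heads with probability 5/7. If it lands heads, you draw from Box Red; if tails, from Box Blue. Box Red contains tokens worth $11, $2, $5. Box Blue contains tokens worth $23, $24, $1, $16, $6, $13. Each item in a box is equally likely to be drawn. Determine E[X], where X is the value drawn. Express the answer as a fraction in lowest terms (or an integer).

E[X | Box Red] = (11 + 2 + 5)/3 = 6
E[X | Box Blue] = (23 + 24 + 1 + 16 + 6 + 13)/6 = 83/6
E[X] = (5/7)·6 + (2/7)·83/6 = 173/21

173/21 dollars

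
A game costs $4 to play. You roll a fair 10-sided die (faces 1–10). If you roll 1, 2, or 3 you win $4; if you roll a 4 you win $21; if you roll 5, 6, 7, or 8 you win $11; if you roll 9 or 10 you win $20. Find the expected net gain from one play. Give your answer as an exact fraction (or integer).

E[payout] = (3/10)·4 + (2/5)·11 + (1/5)·20 + (1/10)·21 = 117/10
Expected profit = 117/10 − 4 = 77/10

77/10 dollars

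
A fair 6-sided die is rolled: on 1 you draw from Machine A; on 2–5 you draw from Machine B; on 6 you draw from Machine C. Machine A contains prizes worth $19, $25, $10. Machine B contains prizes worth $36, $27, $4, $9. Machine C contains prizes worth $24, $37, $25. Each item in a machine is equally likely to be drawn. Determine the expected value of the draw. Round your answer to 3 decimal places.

E[X | Machine A] = (19 + 25 + 10)/3 = 18
E[X | Machine B] = (36 + 27 + 4 + 9)/4 = 19
E[X | Machine C] = (24 + 37 + 25)/3 = 86/3
E[X] = (1/6)·18 + (2/3)·19 + (1/6)·86/3 = 184/9 ≈ 20.444

$20.444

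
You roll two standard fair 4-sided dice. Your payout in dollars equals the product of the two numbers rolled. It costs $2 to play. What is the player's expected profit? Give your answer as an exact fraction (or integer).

Distribution of the product of the two numbers rolled: 1 w.p. 1/16, 2 w.p. 1/8, 3 w.p. 1/8, 4 w.p. 3/16, 6 w.p. 1/8, 8 w.p. 1/8, …
E[payout] = (1/16)·1 + (1/8)·2 + (1/8)·3 + (3/16)·4 + (1/8)·6 + (1/8)·8 + (1/16)·9 + (1/8)·12 + (1/16)·16 = 25/4
Expected profit = 25/4 − 2 = 17/4

17/4 dollars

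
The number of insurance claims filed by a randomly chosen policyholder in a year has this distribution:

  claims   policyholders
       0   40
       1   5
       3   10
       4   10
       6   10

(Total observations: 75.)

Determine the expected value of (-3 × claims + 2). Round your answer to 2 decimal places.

-3.40

Total = 75, so P(claims=0) = 40/75, etc.
E[-3x+2] = (8/15)·2 + (1/15)·(-1) + (2/15)·(-7) + (2/15)·(-10) + (2/15)·(-16)
     = -17/5 ≈ -3.40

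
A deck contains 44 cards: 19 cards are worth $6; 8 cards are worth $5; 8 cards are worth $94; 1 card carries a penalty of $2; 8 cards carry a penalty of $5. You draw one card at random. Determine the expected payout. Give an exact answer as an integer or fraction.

216/11 dollars

E[payout] = (19/44)·6 + (8/44)·5 + (8/44)·94 + (1/44)·(-2) + (8/44)·(-5) = 216/11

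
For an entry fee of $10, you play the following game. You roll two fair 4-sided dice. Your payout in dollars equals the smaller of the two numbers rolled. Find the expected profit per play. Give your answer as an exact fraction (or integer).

-65/8 dollars

Distribution of the smaller of the two numbers rolled: 1 w.p. 7/16, 2 w.p. 5/16, 3 w.p. 3/16, 4 w.p. 1/16
E[payout] = (7/16)·1 + (5/16)·2 + (3/16)·3 + (1/16)·4 = 15/8
Expected profit = 15/8 − 10 = -65/8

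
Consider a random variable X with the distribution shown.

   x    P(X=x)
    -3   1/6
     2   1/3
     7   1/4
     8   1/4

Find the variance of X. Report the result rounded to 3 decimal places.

E[X] = (1/6)·(-3) + (1/3)·2 + (1/4)·7 + (1/4)·8 = 47/12
E[X²] = (1/6)·9 + (1/3)·4 + (1/4)·49 + (1/4)·64 = 373/12
Var(X) = 373/12 − (47/12)² = 2267/144 ≈ 15.743

15.743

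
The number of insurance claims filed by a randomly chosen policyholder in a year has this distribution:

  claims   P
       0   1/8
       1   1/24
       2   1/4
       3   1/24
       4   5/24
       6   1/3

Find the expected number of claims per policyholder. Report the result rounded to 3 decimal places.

E[X] = (1/8)·0 + (1/24)·1 + (1/4)·2 + (1/24)·3 + (5/24)·4 + (1/3)·6
     = 7/2 ≈ 3.500

3.500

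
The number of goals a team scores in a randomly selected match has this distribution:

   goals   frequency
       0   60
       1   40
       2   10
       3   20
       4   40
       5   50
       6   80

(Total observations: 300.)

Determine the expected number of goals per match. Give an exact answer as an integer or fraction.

101/30

Total = 300, so P(goals=0) = 60/300, etc.
E[X] = (1/5)·0 + (2/15)·1 + (1/30)·2 + (1/15)·3 + (2/15)·4 + (1/6)·5 + (4/15)·6
     = 101/30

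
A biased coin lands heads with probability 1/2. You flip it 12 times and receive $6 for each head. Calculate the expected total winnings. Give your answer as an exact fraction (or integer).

$36

E[#heads] = 12·1/2 = 6 (linearity over flips).
E[winnings] = 6·6 = 36.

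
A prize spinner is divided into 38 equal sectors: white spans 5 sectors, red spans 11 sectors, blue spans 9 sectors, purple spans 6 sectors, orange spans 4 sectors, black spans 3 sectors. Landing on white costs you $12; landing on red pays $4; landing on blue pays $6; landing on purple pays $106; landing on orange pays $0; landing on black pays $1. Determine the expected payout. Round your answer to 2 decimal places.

$17.82

E[payout] = (5/38)·(-12) + (11/38)·4 + (9/38)·6 + (6/38)·106 + (4/38)·0 + (3/38)·1 = 677/38
≈ $17.82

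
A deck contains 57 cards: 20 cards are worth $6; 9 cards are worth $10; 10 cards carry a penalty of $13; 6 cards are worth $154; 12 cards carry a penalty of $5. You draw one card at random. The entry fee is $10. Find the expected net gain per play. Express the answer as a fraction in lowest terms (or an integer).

E[payout] = (20/57)·6 + (9/57)·10 + (10/57)·(-13) + (6/57)·154 + (12/57)·(-5) = 944/57
Expected profit = 944/57 − 10 = 374/57

374/57 dollars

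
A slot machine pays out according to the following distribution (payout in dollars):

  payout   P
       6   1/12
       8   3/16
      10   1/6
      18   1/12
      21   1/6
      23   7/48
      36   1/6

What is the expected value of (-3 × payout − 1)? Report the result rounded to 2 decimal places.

-55.06

E[-3x-1] = (1/12)·(-19) + (3/16)·(-25) + (1/6)·(-31) + (1/12)·(-55) + (1/6)·(-64) + (7/48)·(-70) + (1/6)·(-109)
     = -881/16 ≈ -55.06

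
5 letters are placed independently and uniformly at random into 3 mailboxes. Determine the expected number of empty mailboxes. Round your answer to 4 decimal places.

0.3951

Let Xⱼ=1 if mailbox j is empty. P(Xⱼ=1) = ((3-1)/3)^5 = 32/243.
By linearity, E[#empty] = 3·32/243 = 32/81.
≈ 0.3951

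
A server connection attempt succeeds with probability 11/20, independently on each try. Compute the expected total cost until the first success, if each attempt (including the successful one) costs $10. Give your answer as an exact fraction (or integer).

E[#attempts] = 1/p = 20/11; E[cost] = 10·20/11 = 200/11.

200/11 dollars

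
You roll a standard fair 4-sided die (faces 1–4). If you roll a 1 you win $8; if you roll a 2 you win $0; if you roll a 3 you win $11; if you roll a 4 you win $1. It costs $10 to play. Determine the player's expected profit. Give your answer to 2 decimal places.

E[payout] = (1/4)·0 + (1/4)·1 + (1/4)·8 + (1/4)·11 = 5
Expected profit = 5 − 10 = -5 ≈ -$5.00

-$5.00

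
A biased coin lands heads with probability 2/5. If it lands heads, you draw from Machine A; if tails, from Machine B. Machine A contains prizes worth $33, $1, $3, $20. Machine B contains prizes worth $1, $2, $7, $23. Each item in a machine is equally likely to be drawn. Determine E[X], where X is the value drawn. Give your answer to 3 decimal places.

E[X | Machine A] = (33 + 1 + 3 + 20)/4 = 57/4
E[X | Machine B] = (1 + 2 + 7 + 23)/4 = 33/4
E[X] = (2/5)·57/4 + (3/5)·33/4 = 213/20 ≈ 10.650

$10.650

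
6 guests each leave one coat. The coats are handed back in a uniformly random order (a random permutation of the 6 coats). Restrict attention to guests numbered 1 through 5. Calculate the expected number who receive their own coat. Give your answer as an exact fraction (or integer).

5/6

Let Xᵢ = 1 if person i gets their own coat. For each i, P(Xᵢ=1) = 1/6.
By linearity of expectation, E[X₁+…+X_5] = 5·(1/6) = 5/6.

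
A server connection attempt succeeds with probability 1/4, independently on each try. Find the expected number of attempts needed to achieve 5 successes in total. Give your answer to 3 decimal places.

By linearity (sum of 5 independent geometric waits), E[trials] = 5/p = 5/(1/4) = 20.
≈ 20.000

20.000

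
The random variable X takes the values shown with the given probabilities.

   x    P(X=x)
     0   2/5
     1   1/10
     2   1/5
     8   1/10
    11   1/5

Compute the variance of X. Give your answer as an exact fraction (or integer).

E[X] = (2/5)·0 + (1/10)·1 + (1/5)·2 + (1/10)·8 + (1/5)·11 = 7/2
E[X²] = (2/5)·0 + (1/10)·1 + (1/5)·4 + (1/10)·64 + (1/5)·121 = 63/2
Var(X) = 63/2 − (7/2)² = 77/4

77/4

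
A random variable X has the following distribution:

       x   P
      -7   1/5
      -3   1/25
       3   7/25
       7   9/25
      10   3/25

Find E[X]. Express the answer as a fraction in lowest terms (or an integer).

76/25

E[X] = (1/5)·(-7) + (1/25)·(-3) + (7/25)·3 + (9/25)·7 + (3/25)·10
     = 76/25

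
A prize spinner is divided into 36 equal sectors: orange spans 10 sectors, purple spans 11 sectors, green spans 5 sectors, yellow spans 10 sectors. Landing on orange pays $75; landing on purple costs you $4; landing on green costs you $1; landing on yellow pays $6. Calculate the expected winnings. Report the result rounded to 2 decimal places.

E[payout] = (10/36)·75 + (11/36)·(-4) + (5/36)·(-1) + (10/36)·6 = 761/36
≈ $21.14

$21.14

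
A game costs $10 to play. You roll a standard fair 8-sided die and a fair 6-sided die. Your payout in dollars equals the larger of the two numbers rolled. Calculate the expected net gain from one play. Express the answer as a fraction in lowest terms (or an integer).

Distribution of the larger of the two numbers rolled: 1 w.p. 1/48, 2 w.p. 1/16, 3 w.p. 5/48, 4 w.p. 7/48, 5 w.p. 3/16, 6 w.p. 11/48, …
E[payout] = (1/48)·1 + (1/16)·2 + (5/48)·3 + (7/48)·4 + (3/16)·5 + (11/48)·6 + (1/8)·7 + (1/8)·8 = 251/48
Expected profit = 251/48 − 10 = -229/48

-229/48 dollars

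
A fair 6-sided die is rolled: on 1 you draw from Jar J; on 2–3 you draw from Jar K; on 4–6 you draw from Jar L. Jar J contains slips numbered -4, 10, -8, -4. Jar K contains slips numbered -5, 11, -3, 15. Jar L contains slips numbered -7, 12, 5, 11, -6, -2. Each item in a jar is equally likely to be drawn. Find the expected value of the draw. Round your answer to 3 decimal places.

2.333

E[X | Jar J] = (-4 + 10 − 8 − 4)/4 = -3/2
E[X | Jar K] = (-5 + 11 − 3 + 15)/4 = 9/2
E[X | Jar L] = (-7 + 12 + 5 + 11 − 6 − 2)/6 = 13/6
E[X] = (1/6)·(-3/2) + (1/3)·9/2 + (1/2)·13/6 = 7/3 ≈ 2.333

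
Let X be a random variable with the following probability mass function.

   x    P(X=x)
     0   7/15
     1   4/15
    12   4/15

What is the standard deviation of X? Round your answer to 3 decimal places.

E[X] = 52/15, E[X²] = 116/3
Var(X) = E[X²] − (E[X])² = 116/3 − 2704/225 = 5996/225
SD(X) = √(5996/225) ≈ 5.162

5.162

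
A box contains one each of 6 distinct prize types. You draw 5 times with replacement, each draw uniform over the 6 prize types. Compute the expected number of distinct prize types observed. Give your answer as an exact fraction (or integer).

4651/1296

Let Xⱼ=1 if type j appears at least once. P(Xⱼ=1) = 1 − ((6−1)/6)^5 = 4651/7776.
E[#distinct] = 6·4651/7776 = 4651/1296.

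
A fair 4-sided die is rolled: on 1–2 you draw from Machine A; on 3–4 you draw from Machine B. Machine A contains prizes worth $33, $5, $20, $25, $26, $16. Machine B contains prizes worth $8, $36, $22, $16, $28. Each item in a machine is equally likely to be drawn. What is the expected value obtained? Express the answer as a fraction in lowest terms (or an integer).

257/12 dollars

E[X | Machine A] = (33 + 5 + 20 + 25 + 26 + 16)/6 = 125/6
E[X | Machine B] = (8 + 36 + 22 + 16 + 28)/5 = 22
E[X] = (1/2)·125/6 + (1/2)·22 = 257/12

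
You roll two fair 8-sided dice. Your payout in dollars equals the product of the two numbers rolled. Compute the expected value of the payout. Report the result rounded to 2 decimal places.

$20.25

Distribution of the product of the two numbers rolled: 1 w.p. 1/64, 2 w.p. 1/32, 3 w.p. 1/32, 4 w.p. 3/64, 5 w.p. 1/32, 6 w.p. 1/16, …
E[payout] = (1/64)·1 + (1/32)·2 + (1/32)·3 + (3/64)·4 + (1/32)·5 + (1/16)·6 + (1/32)·7 + (1/16)·8 + (1/64)·9 + (1/32)·10 + (1/16)·12 + (1/32)·14 + (1/32)·15 + (3/64)·16 + (1/32)·18 + (1/32)·20 + (1/32)·21 + (1/16)·24 + (1/64)·25 + (1/32)·28 + (1/32)·30 + (1/32)·32 + (1/32)·35 + (1/64)·36 + (1/32)·40 + (1/32)·42 + (1/32)·48 + (1/64)·49 + (1/32)·56 + (1/64)·64 = 81/4
≈ $20.25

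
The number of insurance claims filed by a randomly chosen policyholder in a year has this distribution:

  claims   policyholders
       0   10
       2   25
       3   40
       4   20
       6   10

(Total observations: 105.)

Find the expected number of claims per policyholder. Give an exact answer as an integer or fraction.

62/21

Total = 105, so P(claims=0) = 10/105, etc.
E[X] = (2/21)·0 + (5/21)·2 + (8/21)·3 + (4/21)·4 + (2/21)·6
     = 62/21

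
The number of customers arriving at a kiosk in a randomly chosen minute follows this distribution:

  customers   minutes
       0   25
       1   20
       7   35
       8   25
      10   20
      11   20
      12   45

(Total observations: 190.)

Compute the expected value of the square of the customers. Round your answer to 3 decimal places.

Total = 190, so P(customers=0) = 25/190, etc.
E[X²] = (5/38)·0 + (2/19)·1 + (7/38)·49 + (5/38)·64 + (2/19)·100 + (2/19)·121 + (9/38)·144
     = 2847/38 ≈ 74.921

74.921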